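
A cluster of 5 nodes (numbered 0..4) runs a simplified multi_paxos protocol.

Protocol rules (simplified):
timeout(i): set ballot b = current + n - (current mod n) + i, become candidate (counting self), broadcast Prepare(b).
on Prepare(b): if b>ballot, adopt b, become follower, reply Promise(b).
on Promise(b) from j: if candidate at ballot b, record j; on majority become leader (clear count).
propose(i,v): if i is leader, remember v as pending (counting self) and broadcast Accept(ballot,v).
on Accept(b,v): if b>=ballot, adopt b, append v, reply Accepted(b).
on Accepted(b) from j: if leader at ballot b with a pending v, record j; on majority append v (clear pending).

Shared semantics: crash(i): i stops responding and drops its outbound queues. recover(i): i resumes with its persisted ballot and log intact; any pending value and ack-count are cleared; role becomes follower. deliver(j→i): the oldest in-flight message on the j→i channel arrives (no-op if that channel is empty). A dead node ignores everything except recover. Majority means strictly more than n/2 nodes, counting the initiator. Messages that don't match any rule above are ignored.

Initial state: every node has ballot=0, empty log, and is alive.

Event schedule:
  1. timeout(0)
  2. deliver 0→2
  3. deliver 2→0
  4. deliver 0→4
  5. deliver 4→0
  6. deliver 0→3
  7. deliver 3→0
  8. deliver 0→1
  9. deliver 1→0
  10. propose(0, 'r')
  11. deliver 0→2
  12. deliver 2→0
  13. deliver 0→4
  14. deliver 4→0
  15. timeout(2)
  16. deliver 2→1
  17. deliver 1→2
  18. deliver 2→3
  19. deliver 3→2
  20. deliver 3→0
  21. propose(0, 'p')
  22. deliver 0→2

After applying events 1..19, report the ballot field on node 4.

5

step 1 timeout(0): 0={cand,b=5,log=-}
step 2 deliver 0→2: 2={foll,b=5,log=-}
step 3 deliver 2→0: —
step 4 deliver 0→4: 4={foll,b=5,log=-}
step 5 deliver 4→0: 0={lead,b=5,log=-}
step 6 deliver 0→3: 3={foll,b=5,log=-}
step 7 deliver 3→0: —
step 8 deliver 0→1: 1={foll,b=5,log=-}
step 9 deliver 1→0: —
step 10 propose(0,'r'): —
step 11 deliver 0→2: 2={foll,b=5,log=r}
step 12 deliver 2→0: —
step 13 deliver 0→4: 4={foll,b=5,log=r}
step 14 deliver 4→0: 0={lead,b=5,log=r}
step 15 timeout(2): 2={cand,b=12,log=r}
step 16 deliver 2→1: 1={foll,b=12,log=-}
step 17 deliver 1→2: —
step 18 deliver 2→3: 3={foll,b=12,log=-}
step 19 deliver 3→2: 2={lead,b=12,log=r}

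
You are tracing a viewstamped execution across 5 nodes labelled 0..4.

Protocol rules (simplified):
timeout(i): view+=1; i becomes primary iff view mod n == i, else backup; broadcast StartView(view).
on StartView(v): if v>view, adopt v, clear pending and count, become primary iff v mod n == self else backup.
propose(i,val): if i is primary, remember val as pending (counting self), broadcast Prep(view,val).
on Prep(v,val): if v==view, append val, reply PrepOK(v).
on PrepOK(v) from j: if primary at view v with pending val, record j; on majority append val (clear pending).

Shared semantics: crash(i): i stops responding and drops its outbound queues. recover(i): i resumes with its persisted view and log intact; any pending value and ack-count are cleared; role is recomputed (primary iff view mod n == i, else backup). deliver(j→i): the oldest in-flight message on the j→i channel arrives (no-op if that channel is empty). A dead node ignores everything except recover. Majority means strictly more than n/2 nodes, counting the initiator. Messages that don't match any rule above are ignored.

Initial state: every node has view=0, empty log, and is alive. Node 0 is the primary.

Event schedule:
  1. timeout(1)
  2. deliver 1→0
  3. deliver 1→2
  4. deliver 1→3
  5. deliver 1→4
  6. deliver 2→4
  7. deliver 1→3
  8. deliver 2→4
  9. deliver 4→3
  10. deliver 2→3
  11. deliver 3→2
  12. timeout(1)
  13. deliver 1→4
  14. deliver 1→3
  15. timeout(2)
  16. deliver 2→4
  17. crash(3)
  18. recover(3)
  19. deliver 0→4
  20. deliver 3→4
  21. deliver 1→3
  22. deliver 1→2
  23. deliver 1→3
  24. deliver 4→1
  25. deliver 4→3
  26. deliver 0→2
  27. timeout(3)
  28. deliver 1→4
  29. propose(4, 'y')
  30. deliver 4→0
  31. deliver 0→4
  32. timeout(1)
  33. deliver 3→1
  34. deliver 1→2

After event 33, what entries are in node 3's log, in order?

empty

after 1 — timeout(1): n1:prim/v1/[-]
after 2 — deliver 1→0: n0:back/v1/[-]
after 3 — deliver 1→2: n2:back/v1/[-]
after 4 — deliver 1→3: n3:back/v1/[-]
after 5 — deliver 1→4: n4:back/v1/[-]
after 6 — deliver 2→4: ·
after 7 — deliver 1→3: ·
after 8 — deliver 2→4: ·
after 9 — deliver 4→3: ·
after 10 — deliver 2→3: ·
after 11 — deliver 3→2: ·
after 12 — timeout(1): n1:back/v2/[-]
after 13 — deliver 1→4: n4:back/v2/[-]
after 14 — deliver 1→3: n3:back/v2/[-]
after 15 — timeout(2): n2:prim/v2/[-]
after 16 — deliver 2→4: ·
after 17 — crash(3): n3:✗back/v2/[-]
after 18 — recover(3): n3:back/v2/[-]
after 19 — deliver 0→4: ·
after 20 — deliver 3→4: ·
after 21 — deliver 1→3: ·
after 22 — deliver 1→2: ·
after 23 — deliver 1→3: ·
after 24 — deliver 4→1: ·
after 25 — deliver 4→3: ·
after 26 — deliver 0→2: ·
after 27 — timeout(3): n3:prim/v3/[-]
after 28 — deliver 1→4: ·
after 29 — propose(4,'y'): ·
after 30 — deliver 4→0: ·
after 31 — deliver 0→4: ·
after 32 — timeout(1): n1:back/v3/[-]
after 33 — deliver 3→1: ·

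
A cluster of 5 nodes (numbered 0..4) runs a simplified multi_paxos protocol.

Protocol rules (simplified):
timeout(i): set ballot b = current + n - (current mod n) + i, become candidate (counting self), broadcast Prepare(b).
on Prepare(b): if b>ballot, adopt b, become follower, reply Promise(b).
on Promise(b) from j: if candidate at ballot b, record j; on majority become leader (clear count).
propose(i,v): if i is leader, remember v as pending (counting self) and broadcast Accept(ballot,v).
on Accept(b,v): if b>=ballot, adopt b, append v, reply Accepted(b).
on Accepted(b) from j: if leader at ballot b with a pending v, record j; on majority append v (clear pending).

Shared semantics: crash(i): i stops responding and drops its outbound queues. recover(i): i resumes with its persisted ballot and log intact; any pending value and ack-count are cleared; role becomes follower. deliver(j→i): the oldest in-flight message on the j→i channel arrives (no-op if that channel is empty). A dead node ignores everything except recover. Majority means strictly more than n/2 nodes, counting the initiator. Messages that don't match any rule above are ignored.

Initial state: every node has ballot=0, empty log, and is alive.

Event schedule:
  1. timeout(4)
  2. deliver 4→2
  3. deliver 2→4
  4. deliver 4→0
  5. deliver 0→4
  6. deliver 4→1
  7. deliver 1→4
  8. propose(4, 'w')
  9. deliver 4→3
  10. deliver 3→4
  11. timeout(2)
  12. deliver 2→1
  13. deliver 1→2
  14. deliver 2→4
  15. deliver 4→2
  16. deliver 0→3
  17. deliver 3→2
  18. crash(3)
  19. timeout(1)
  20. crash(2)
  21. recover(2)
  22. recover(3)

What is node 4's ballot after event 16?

12

after 1 — timeout(4): n4:cand/b9/[-]
after 2 — deliver 4→2: n2:foll/b9/[-]
after 3 — deliver 2→4: ·
after 4 — deliver 4→0: n0:foll/b9/[-]
after 5 — deliver 0→4: n4:lead/b9/[-]
after 6 — deliver 4→1: n1:foll/b9/[-]
after 7 — deliver 1→4: ·
after 8 — propose(4,'w'): ·
after 9 — deliver 4→3: n3:foll/b9/[-]
after 10 — deliver 3→4: ·
after 11 — timeout(2): n2:cand/b12/[-]
after 12 — deliver 2→1: n1:foll/b12/[-]
after 13 — deliver 1→2: ·
after 14 — deliver 2→4: n4:foll/b12/[-]
after 15 — deliver 4→2: ·
after 16 — deliver 0→3: ·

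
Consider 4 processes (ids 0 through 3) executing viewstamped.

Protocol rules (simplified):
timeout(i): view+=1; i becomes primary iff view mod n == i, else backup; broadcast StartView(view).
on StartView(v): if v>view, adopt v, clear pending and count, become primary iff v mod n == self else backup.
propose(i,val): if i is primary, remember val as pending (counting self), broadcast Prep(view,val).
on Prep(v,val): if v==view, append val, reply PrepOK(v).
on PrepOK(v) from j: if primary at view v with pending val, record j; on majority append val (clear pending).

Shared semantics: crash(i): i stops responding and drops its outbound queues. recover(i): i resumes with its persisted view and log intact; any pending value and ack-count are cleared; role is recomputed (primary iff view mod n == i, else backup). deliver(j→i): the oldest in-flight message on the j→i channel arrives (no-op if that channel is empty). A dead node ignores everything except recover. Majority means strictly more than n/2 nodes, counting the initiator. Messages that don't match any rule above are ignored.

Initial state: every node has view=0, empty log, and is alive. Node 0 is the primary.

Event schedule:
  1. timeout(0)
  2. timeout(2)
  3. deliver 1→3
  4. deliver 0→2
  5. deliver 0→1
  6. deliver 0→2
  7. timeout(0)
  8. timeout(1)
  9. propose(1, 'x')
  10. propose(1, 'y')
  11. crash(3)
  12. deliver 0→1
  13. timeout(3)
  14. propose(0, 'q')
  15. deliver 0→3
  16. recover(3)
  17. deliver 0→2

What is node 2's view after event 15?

e1 timeout(0): 0[back,v=1,-]
e2 timeout(2): 2[back,v=1,-]
e3 deliver 1→3: ·
e4 deliver 0→2: ·
e5 deliver 0→1: 1[prim,v=1,-]
e6 deliver 0→2: ·
e7 timeout(0): 0[back,v=2,-]
e8 timeout(1): 1[back,v=2,-]
e9 propose(1,'x'): ·
e10 propose(1,'y'): ·
e11 crash(3): 3[✗back,v=0,-]
e12 deliver 0→1: ·
e13 timeout(3): ·
e14 propose(0,'q'): ·
e15 deliver 0→3: ·

1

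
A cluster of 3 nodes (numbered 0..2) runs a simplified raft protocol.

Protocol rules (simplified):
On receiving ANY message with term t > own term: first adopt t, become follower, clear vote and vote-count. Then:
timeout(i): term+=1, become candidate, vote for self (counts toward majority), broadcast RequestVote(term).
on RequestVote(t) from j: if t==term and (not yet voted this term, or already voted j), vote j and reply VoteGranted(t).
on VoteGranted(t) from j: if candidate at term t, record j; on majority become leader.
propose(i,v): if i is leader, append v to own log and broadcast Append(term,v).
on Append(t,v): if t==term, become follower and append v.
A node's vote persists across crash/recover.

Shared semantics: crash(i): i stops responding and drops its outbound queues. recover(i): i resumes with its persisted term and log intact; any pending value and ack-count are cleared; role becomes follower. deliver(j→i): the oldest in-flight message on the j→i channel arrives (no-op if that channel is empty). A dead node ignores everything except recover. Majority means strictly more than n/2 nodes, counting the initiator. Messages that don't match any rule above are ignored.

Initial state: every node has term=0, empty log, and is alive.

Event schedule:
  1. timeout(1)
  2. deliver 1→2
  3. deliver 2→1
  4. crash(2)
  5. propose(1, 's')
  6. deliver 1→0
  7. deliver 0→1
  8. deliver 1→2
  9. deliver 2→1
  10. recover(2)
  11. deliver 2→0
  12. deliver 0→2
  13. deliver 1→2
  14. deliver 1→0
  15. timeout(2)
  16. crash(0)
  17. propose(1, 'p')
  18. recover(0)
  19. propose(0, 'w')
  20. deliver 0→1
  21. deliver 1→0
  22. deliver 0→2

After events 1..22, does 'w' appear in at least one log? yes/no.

[1] timeout(1) → N1(cand t1 [-])
[2] deliver 1→2 → N2(foll t1 [-])
[3] deliver 2→1 → N1(lead t1 [-])
[4] crash(2) → N2(✗foll t1 [-])
[5] propose(1,'s') → N1(lead t1 [s])
[6] deliver 1→0 → N0(foll t1 [-])
[7] deliver 0→1 → ∅
[8] deliver 1→2 → ∅
[9] deliver 2→1 → ∅
[10] recover(2) → N2(foll t1 [-])
[11] deliver 2→0 → ∅
[12] deliver 0→2 → ∅
[13] deliver 1→2 → N2(foll t1 [s])
[14] deliver 1→0 → N0(foll t1 [s])
[15] timeout(2) → N2(cand t2 [s])
[16] crash(0) → N0(✗foll t1 [s])
[17] propose(1,'p') → N1(lead t1 [s,p])
[18] recover(0) → N0(foll t1 [s])
[19] propose(0,'w') → ∅
[20] deliver 0→1 → ∅
[21] deliver 1→0 → N0(foll t1 [s,p])
[22] deliver 0→2 → ∅

no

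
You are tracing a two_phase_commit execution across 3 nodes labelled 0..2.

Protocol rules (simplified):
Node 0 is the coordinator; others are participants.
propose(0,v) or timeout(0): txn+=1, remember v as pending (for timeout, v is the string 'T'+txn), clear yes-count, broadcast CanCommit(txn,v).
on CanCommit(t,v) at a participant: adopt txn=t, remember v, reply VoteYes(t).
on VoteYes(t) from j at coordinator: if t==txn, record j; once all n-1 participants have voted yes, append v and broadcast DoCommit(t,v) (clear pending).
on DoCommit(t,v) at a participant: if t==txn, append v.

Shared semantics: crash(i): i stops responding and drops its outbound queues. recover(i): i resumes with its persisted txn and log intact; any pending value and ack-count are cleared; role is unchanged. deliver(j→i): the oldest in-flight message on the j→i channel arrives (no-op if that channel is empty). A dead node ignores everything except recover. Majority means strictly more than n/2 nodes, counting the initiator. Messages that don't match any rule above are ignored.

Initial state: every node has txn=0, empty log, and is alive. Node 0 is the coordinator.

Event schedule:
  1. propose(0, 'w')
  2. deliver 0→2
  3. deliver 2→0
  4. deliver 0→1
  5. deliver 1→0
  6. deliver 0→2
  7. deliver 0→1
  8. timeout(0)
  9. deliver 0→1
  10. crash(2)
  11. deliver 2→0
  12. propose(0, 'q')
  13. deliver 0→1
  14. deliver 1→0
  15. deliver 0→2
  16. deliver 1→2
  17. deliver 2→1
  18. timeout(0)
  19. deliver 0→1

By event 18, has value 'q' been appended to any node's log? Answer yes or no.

no

1. propose(0,'w'):  <0:coor t1 ->
2. deliver 0→2:  <2:part t1 ->
3. deliver 2→0:  nop
4. deliver 0→1:  <1:part t1 ->
5. deliver 1→0:  <0:coor t1 w>
6. deliver 0→2:  <2:part t1 w>
7. deliver 0→1:  <1:part t1 w>
8. timeout(0):  <0:coor t2 w>
9. deliver 0→1:  <1:part t2 w>
10. crash(2):  <2:✗part t1 w>
11. deliver 2→0:  nop
12. propose(0,'q'):  <0:coor t3 w>
13. deliver 0→1:  <1:part t3 w>
14. deliver 1→0:  nop
15. deliver 0→2:  nop
16. deliver 1→2:  nop
17. deliver 2→1:  nop
18. timeout(0):  <0:coor t4 w>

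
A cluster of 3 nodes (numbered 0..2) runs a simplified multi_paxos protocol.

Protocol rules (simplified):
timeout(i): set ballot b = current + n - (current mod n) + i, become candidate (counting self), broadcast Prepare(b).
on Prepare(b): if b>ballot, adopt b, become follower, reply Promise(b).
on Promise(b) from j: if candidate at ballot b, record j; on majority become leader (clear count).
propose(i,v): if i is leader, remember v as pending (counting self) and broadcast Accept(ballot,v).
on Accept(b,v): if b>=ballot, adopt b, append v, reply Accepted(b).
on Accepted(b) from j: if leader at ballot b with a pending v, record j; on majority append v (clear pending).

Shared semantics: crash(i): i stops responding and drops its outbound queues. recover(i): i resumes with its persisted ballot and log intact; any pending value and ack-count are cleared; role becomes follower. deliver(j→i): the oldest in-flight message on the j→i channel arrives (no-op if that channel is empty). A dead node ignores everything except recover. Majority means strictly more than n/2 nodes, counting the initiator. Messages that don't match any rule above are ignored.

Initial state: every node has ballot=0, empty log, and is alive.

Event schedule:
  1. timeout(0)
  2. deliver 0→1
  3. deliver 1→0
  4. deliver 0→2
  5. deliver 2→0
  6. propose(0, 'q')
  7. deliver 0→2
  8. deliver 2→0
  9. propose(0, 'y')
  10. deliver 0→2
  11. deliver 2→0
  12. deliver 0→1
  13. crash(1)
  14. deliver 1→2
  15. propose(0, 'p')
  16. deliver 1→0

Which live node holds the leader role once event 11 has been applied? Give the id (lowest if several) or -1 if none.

step 1 timeout(0): 0={cand,b=3,log=-}
step 2 deliver 0→1: 1={foll,b=3,log=-}
step 3 deliver 1→0: 0={lead,b=3,log=-}
step 4 deliver 0→2: 2={foll,b=3,log=-}
step 5 deliver 2→0: —
step 6 propose(0,'q'): —
step 7 deliver 0→2: 2={foll,b=3,log=q}
step 8 deliver 2→0: 0={lead,b=3,log=q}
step 9 propose(0,'y'): —
step 10 deliver 0→2: 2={foll,b=3,log=q,y}
step 11 deliver 2→0: 0={lead,b=3,log=q,y}

0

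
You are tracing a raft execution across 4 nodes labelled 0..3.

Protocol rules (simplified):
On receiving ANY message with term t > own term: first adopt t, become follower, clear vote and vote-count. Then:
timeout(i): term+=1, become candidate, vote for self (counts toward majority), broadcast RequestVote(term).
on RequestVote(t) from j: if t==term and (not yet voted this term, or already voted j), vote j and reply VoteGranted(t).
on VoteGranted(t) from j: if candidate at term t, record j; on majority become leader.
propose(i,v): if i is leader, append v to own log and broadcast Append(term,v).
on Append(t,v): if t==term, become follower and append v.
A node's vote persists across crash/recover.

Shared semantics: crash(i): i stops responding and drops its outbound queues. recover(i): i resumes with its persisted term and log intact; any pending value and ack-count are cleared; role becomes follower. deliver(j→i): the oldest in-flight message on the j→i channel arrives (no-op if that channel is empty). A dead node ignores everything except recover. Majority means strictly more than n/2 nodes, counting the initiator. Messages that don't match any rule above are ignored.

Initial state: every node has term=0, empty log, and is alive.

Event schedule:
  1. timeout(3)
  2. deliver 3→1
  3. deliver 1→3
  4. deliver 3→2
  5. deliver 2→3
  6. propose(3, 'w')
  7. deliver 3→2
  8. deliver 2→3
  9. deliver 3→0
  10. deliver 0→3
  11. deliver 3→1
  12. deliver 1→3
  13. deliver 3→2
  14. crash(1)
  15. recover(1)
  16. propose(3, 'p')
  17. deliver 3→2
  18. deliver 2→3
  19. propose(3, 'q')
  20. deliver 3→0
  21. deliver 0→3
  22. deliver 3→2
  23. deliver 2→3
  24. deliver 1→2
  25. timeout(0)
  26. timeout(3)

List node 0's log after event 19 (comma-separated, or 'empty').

empty

[1] timeout(3) → N3(cand t1 [-])
[2] deliver 3→1 → N1(foll t1 [-])
[3] deliver 1→3 → ∅
[4] deliver 3→2 → N2(foll t1 [-])
[5] deliver 2→3 → N3(lead t1 [-])
[6] propose(3,'w') → N3(lead t1 [w])
[7] deliver 3→2 → N2(foll t1 [w])
[8] deliver 2→3 → ∅
[9] deliver 3→0 → N0(foll t1 [-])
[10] deliver 0→3 → ∅
[11] deliver 3→1 → N1(foll t1 [w])
[12] deliver 1→3 → ∅
[13] deliver 3→2 → ∅
[14] crash(1) → N1(✗foll t1 [w])
[15] recover(1) → N1(foll t1 [w])
[16] propose(3,'p') → N3(lead t1 [w,p])
[17] deliver 3→2 → N2(foll t1 [w,p])
[18] deliver 2→3 → ∅
[19] propose(3,'q') → N3(lead t1 [w,p,q])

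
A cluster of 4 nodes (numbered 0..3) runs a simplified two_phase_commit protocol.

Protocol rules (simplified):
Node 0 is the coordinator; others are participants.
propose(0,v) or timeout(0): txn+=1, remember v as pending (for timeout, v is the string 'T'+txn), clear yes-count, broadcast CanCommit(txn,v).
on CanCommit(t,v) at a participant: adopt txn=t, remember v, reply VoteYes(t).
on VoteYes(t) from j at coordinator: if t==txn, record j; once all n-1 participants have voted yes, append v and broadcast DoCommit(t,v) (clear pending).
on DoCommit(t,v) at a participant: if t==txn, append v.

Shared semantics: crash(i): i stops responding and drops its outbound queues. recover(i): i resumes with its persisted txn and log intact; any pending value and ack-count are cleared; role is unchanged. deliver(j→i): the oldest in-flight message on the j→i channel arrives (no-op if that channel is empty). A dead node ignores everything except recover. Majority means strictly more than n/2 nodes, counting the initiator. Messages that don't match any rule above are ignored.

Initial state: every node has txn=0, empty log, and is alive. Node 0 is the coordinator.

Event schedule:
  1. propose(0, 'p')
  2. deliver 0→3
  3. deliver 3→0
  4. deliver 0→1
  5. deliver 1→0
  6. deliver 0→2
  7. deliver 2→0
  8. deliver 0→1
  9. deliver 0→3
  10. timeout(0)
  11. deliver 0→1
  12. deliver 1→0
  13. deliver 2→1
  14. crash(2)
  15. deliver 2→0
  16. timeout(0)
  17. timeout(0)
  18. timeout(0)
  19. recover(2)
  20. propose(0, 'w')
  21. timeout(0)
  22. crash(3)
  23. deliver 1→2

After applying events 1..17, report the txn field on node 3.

1

step 1 propose(0,'p'): 0={coor,t=1,log=-}
step 2 deliver 0→3: 3={part,t=1,log=-}
step 3 deliver 3→0: —
step 4 deliver 0→1: 1={part,t=1,log=-}
step 5 deliver 1→0: —
step 6 deliver 0→2: 2={part,t=1,log=-}
step 7 deliver 2→0: 0={coor,t=1,log=p}
step 8 deliver 0→1: 1={part,t=1,log=p}
step 9 deliver 0→3: 3={part,t=1,log=p}
step 10 timeout(0): 0={coor,t=2,log=p}
step 11 deliver 0→1: 1={part,t=2,log=p}
step 12 deliver 1→0: —
step 13 deliver 2→1: —
step 14 crash(2): 2={✗part,t=1,log=-}
step 15 deliver 2→0: —
step 16 timeout(0): 0={coor,t=3,log=p}
step 17 timeout(0): 0={coor,t=4,log=p}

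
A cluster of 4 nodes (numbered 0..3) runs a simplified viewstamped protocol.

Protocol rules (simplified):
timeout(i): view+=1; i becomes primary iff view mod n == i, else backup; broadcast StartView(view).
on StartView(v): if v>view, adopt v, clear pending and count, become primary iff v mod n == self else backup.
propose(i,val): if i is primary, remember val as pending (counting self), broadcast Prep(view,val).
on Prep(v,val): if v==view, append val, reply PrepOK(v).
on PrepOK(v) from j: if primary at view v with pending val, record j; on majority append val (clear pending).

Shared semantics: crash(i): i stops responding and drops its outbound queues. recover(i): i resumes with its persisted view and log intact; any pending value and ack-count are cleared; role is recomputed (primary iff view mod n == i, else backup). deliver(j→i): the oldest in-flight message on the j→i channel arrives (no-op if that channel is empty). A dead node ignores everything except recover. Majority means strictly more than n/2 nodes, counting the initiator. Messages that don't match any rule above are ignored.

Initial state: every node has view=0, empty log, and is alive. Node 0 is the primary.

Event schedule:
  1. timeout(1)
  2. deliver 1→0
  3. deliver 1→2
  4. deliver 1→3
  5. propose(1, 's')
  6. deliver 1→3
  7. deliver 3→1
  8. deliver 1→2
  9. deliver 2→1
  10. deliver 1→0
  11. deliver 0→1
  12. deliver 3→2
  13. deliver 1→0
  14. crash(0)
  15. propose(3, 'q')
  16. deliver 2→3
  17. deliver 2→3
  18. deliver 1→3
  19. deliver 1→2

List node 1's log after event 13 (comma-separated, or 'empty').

s

after 1 — timeout(1): n1:prim/v1/[-]
after 2 — deliver 1→0: n0:back/v1/[-]
after 3 — deliver 1→2: n2:back/v1/[-]
after 4 — deliver 1→3: n3:back/v1/[-]
after 5 — propose(1,'s'): ·
after 6 — deliver 1→3: n3:back/v1/[s]
after 7 — deliver 3→1: ·
after 8 — deliver 1→2: n2:back/v1/[s]
after 9 — deliver 2→1: n1:prim/v1/[s]
after 10 — deliver 1→0: n0:back/v1/[s]
after 11 — deliver 0→1: ·
after 12 — deliver 3→2: ·
after 13 — deliver 1→0: ·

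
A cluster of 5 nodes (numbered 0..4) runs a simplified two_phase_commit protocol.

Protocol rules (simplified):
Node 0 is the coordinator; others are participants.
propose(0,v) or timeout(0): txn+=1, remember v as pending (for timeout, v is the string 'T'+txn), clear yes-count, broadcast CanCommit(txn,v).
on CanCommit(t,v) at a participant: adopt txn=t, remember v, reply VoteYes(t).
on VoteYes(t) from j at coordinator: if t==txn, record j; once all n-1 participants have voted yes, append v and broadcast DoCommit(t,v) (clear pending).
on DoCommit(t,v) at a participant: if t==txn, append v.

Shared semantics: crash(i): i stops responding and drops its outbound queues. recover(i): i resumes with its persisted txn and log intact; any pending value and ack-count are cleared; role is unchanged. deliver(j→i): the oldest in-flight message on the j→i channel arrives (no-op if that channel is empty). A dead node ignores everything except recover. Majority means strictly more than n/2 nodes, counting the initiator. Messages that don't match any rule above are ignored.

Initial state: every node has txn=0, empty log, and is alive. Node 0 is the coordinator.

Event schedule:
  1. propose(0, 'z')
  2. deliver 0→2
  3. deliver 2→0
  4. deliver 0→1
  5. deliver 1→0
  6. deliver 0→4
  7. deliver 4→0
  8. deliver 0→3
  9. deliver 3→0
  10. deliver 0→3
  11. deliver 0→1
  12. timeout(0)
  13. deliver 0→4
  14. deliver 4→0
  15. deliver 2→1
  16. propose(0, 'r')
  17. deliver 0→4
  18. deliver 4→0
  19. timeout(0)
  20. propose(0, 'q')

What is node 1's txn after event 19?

1

e1 propose(0,'z'): 0[coor,t=1,-]
e2 deliver 0→2: 2[part,t=1,-]
e3 deliver 2→0: ·
e4 deliver 0→1: 1[part,t=1,-]
e5 deliver 1→0: ·
e6 deliver 0→4: 4[part,t=1,-]
e7 deliver 4→0: ·
e8 deliver 0→3: 3[part,t=1,-]
e9 deliver 3→0: 0[coor,t=1,z]
e10 deliver 0→3: 3[part,t=1,z]
e11 deliver 0→1: 1[part,t=1,z]
e12 timeout(0): 0[coor,t=2,z]
e13 deliver 0→4: 4[part,t=1,z]
e14 deliver 4→0: ·
e15 deliver 2→1: ·
e16 propose(0,'r'): 0[coor,t=3,z]
e17 deliver 0→4: 4[part,t=2,z]
e18 deliver 4→0: ·
e19 timeout(0): 0[coor,t=4,z]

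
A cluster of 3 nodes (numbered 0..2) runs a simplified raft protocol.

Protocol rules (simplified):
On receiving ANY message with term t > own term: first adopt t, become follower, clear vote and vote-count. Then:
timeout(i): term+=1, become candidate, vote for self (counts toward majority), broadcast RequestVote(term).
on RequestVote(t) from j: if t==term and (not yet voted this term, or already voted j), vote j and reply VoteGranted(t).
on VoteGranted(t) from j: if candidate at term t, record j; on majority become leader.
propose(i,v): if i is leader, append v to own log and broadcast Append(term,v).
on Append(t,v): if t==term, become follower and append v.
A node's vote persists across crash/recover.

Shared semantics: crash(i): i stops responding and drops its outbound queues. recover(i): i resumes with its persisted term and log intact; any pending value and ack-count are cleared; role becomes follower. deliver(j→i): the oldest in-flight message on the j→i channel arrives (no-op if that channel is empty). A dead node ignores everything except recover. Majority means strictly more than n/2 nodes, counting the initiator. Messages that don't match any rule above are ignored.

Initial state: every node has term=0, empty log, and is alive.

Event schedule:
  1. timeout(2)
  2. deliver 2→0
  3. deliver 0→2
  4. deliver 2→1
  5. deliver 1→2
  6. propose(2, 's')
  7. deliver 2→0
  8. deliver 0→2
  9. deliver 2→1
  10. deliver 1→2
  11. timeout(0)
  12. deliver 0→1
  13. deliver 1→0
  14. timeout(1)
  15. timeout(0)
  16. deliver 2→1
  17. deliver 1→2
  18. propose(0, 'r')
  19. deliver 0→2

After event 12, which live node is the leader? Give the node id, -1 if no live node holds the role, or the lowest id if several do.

2

after 1 — timeout(2): n2:cand/t1/[-]
after 2 — deliver 2→0: n0:foll/t1/[-]
after 3 — deliver 0→2: n2:lead/t1/[-]
after 4 — deliver 2→1: n1:foll/t1/[-]
after 5 — deliver 1→2: ·
after 6 — propose(2,'s'): n2:lead/t1/[s]
after 7 — deliver 2→0: n0:foll/t1/[s]
after 8 — deliver 0→2: ·
after 9 — deliver 2→1: n1:foll/t1/[s]
after 10 — deliver 1→2: ·
after 11 — timeout(0): n0:cand/t2/[s]
after 12 — deliver 0→1: n1:foll/t2/[s]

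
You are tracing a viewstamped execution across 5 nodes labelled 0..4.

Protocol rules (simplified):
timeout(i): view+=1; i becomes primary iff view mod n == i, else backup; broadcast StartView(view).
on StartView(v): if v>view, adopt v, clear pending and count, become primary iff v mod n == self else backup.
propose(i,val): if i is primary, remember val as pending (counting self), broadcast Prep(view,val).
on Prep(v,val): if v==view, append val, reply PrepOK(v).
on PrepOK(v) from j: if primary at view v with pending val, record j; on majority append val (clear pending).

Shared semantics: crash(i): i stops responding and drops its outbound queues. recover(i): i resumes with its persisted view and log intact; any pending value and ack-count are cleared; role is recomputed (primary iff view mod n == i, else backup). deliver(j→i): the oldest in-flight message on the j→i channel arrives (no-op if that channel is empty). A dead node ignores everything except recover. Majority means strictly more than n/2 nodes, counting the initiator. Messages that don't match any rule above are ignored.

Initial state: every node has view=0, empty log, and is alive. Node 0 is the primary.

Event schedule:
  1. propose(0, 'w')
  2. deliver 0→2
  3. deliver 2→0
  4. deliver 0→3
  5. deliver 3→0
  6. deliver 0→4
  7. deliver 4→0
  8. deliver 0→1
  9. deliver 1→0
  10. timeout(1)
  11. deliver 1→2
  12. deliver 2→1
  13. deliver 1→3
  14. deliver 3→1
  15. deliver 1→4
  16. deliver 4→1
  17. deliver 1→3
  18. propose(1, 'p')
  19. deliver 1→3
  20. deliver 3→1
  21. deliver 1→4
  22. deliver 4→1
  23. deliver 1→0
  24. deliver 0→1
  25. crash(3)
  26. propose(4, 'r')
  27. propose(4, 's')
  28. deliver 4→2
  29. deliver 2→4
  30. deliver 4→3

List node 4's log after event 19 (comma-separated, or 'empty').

w

[1] propose(0,'w') → ∅
[2] deliver 0→2 → N2(back v0 [w])
[3] deliver 2→0 → ∅
[4] deliver 0→3 → N3(back v0 [w])
[5] deliver 3→0 → N0(prim v0 [w])
[6] deliver 0→4 → N4(back v0 [w])
[7] deliver 4→0 → ∅
[8] deliver 0→1 → N1(back v0 [w])
[9] deliver 1→0 → ∅
[10] timeout(1) → N1(prim v1 [w])
[11] deliver 1→2 → N2(back v1 [w])
[12] deliver 2→1 → ∅
[13] deliver 1→3 → N3(back v1 [w])
[14] deliver 3→1 → ∅
[15] deliver 1→4 → N4(back v1 [w])
[16] deliver 4→1 → ∅
[17] deliver 1→3 → ∅
[18] propose(1,'p') → ∅
[19] deliver 1→3 → N3(back v1 [w,p])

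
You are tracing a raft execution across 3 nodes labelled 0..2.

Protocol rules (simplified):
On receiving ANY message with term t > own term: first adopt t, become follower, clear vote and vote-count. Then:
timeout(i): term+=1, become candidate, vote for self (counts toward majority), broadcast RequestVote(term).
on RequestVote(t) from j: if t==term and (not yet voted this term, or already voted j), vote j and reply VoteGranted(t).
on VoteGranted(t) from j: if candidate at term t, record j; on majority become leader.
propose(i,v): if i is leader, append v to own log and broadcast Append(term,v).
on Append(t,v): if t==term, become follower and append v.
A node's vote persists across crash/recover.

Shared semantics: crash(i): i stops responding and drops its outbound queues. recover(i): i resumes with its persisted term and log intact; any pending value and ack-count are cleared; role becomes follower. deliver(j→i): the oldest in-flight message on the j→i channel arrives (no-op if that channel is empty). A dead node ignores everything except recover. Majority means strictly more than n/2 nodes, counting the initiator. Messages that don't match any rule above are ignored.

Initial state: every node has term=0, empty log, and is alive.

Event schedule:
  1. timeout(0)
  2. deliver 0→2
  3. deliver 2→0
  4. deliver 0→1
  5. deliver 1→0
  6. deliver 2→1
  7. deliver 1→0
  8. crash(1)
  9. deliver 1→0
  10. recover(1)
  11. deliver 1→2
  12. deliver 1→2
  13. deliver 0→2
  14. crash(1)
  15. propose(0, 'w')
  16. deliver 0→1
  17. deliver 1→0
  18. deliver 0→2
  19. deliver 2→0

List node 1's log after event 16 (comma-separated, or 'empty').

empty

1. timeout(0):  <0:cand t1 ->
2. deliver 0→2:  <2:foll t1 ->
3. deliver 2→0:  <0:lead t1 ->
4. deliver 0→1:  <1:foll t1 ->
5. deliver 1→0:  nop
6. deliver 2→1:  nop
7. deliver 1→0:  nop
8. crash(1):  <1:✗foll t1 ->
9. deliver 1→0:  nop
10. recover(1):  <1:foll t1 ->
11. deliver 1→2:  nop
12. deliver 1→2:  nop
13. deliver 0→2:  nop
14. crash(1):  <1:✗foll t1 ->
15. propose(0,'w'):  <0:lead t1 w>
16. deliver 0→1:  nop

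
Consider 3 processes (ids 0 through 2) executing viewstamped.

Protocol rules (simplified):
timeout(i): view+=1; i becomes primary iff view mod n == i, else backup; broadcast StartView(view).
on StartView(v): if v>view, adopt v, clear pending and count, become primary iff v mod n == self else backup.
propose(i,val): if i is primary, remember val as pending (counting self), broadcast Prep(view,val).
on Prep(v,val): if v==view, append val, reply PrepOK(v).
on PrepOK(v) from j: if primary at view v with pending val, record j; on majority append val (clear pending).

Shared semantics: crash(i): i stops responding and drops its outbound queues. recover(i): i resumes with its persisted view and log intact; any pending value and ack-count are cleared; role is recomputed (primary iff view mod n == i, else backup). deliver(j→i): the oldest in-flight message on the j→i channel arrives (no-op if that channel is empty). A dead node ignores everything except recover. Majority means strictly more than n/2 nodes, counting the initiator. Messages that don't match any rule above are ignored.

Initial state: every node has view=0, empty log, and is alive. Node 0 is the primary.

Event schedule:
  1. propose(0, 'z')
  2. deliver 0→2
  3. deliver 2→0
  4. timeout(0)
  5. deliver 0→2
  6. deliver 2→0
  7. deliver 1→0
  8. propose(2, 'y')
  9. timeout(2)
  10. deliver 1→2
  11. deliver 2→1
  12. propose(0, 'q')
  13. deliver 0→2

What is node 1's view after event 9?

0

[1] propose(0,'z') → ∅
[2] deliver 0→2 → N2(back v0 [z])
[3] deliver 2→0 → N0(prim v0 [z])
[4] timeout(0) → N0(back v1 [z])
[5] deliver 0→2 → N2(back v1 [z])
[6] deliver 2→0 → ∅
[7] deliver 1→0 → ∅
[8] propose(2,'y') → ∅
[9] timeout(2) → N2(prim v2 [z])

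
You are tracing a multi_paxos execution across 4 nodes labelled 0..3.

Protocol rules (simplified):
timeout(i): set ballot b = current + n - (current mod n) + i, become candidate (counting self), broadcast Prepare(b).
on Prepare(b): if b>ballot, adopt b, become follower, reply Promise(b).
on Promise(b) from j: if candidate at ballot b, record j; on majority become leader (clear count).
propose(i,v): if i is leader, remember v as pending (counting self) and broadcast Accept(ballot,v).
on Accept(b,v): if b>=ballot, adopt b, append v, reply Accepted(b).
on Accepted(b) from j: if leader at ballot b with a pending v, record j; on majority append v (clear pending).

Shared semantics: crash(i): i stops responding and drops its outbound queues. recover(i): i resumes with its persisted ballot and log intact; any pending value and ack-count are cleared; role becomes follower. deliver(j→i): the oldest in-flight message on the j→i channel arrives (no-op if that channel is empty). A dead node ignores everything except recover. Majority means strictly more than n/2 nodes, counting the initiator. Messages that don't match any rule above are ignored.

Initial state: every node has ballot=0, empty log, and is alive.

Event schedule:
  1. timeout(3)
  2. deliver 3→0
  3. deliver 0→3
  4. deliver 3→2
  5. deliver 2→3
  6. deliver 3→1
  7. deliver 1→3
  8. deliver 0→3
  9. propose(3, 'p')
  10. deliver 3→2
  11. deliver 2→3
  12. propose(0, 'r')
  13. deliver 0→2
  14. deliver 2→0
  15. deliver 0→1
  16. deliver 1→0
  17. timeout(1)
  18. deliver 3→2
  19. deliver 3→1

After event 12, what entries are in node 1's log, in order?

empty

[1] timeout(3) → N3(cand b7 [-])
[2] deliver 3→0 → N0(foll b7 [-])
[3] deliver 0→3 → ∅
[4] deliver 3→2 → N2(foll b7 [-])
[5] deliver 2→3 → N3(lead b7 [-])
[6] deliver 3→1 → N1(foll b7 [-])
[7] deliver 1→3 → ∅
[8] deliver 0→3 → ∅
[9] propose(3,'p') → ∅
[10] deliver 3→2 → N2(foll b7 [p])
[11] deliver 2→3 → ∅
[12] propose(0,'r') → ∅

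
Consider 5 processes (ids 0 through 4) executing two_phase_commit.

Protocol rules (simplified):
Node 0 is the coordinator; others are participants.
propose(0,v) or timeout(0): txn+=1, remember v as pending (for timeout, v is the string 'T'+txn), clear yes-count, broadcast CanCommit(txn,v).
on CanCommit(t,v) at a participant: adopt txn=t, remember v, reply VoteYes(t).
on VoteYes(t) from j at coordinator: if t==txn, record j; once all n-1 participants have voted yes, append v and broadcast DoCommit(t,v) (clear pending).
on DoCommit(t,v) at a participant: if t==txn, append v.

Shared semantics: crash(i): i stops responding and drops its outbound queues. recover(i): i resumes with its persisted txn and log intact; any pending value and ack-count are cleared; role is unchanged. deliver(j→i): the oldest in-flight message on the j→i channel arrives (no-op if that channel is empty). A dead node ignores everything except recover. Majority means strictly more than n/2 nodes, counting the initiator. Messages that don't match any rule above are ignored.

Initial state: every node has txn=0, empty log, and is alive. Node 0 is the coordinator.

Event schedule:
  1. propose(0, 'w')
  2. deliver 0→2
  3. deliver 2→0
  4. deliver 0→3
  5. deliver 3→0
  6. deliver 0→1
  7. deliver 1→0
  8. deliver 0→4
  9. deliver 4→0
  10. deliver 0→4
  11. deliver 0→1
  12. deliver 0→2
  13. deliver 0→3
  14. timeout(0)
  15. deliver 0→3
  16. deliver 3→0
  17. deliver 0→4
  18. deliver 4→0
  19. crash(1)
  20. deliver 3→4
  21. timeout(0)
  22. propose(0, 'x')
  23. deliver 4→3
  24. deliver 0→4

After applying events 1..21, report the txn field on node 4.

2

[1] propose(0,'w') → N0(coor t1 [-])
[2] deliver 0→2 → N2(part t1 [-])
[3] deliver 2→0 → ∅
[4] deliver 0→3 → N3(part t1 [-])
[5] deliver 3→0 → ∅
[6] deliver 0→1 → N1(part t1 [-])
[7] deliver 1→0 → ∅
[8] deliver 0→4 → N4(part t1 [-])
[9] deliver 4→0 → N0(coor t1 [w])
[10] deliver 0→4 → N4(part t1 [w])
[11] deliver 0→1 → N1(part t1 [w])
[12] deliver 0→2 → N2(part t1 [w])
[13] deliver 0→3 → N3(part t1 [w])
[14] timeout(0) → N0(coor t2 [w])
[15] deliver 0→3 → N3(part t2 [w])
[16] deliver 3→0 → ∅
[17] deliver 0→4 → N4(part t2 [w])
[18] deliver 4→0 → ∅
[19] crash(1) → N1(✗part t1 [w])
[20] deliver 3→4 → ∅
[21] timeout(0) → N0(coor t3 [w])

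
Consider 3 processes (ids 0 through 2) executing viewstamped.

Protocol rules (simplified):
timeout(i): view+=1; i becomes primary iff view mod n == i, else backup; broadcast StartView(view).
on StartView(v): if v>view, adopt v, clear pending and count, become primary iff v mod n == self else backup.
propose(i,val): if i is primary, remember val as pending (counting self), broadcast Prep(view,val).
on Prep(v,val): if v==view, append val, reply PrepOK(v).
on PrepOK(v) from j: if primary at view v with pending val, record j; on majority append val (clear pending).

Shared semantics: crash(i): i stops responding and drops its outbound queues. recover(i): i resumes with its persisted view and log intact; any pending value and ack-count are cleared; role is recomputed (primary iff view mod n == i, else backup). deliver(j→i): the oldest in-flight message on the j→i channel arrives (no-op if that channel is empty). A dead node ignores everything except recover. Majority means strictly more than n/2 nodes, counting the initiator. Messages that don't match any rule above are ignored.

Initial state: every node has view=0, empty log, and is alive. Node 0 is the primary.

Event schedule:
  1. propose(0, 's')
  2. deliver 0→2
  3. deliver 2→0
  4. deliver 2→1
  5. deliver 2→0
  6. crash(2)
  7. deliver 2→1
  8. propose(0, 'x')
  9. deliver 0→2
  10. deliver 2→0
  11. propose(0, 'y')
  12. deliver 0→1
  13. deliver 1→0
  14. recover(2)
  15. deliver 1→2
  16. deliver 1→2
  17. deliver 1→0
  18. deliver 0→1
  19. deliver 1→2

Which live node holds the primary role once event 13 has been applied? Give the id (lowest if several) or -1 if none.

0

[1] propose(0,'s') → ∅
[2] deliver 0→2 → N2(back v0 [s])
[3] deliver 2→0 → N0(prim v0 [s])
[4] deliver 2→1 → ∅
[5] deliver 2→0 → ∅
[6] crash(2) → N2(✗back v0 [s])
[7] deliver 2→1 → ∅
[8] propose(0,'x') → ∅
[9] deliver 0→2 → ∅
[10] deliver 2→0 → ∅
[11] propose(0,'y') → ∅
[12] deliver 0→1 → N1(back v0 [s])
[13] deliver 1→0 → N0(prim v0 [s,y])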